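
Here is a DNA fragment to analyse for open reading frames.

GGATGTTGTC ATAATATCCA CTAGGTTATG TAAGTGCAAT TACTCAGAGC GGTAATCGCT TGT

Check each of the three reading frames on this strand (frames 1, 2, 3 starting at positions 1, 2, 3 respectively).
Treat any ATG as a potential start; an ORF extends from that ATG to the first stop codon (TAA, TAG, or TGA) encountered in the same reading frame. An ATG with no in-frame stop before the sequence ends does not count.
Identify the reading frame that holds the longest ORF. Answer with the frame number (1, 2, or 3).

Frame 1: GGA TGT TGT CAT AAT ATC CAC TAG GTT ATG TAA GTG CAA TTA CTC AGA GCG GTA ATC GCT TGT — ATG at 28, stop TAA at 31 → 6 nt.
Frame 2: GAT GTT GTC ATA ATA TCC ACT AGG TTA TGT AAG TGC AAT TAC TCA GAG CGG TAA TCG CTT — no ATG→stop ORF.
Frame 3: ATG TTG TCA TAA TAT CCA CTA GGT TAT GTA AGT GCA ATT ACT CAG AGC GGT AAT CGC TTG — ATG at 3, stop TAA at 12 → 12 nt.
Longest ORF is 12 nt in frame 3 (positions 3–14).

3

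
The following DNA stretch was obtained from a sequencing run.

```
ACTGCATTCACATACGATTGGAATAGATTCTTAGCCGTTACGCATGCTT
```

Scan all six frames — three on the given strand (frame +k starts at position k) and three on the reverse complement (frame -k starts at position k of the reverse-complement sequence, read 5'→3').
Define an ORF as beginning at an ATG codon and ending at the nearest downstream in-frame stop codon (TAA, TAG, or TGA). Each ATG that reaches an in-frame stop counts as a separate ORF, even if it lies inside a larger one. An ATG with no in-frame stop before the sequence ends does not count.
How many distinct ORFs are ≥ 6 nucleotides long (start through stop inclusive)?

Reverse complement (5'→3'): AAGCATGCGTAACGGCTAAGAATCTATTCCAATCGTATGTGAATGCAGT
Frame +1: ACT GCA TTC ACA TAC GAT TGG AAT AGA TTC TTA GCC GTT ACG CAT GCT — no ATG→stop ORF.
Frame +2: CTG CAT TCA CAT ACG ATT GGA ATA GAT TCT TAG CCG TTA CGC ATG CTT — no ATG→stop ORF.
Frame +3: TGC ATT CAC ATA CGA TTG GAA TAG ATT CTT AGC CGT TAC GCA TGC — no ATG→stop ORF.
Frame -1: AAG CAT GCG TAA CGG CTA AGA ATC TAT TCC AAT CGT ATG TGA ATG CAG — ATG at 37, stop TGA at 40 → 6 nt.
Frame -2: AGC ATG CGT AAC GGC TAA GAA TCT ATT CCA ATC GTA TGT GAA TGC AGT — ATG at 5, stop TAA at 17 → 15 nt.
Frame -3: GCA TGC GTA ACG GCT AAG AAT CTA TTC CAA TCG TAT GTG AAT GCA — no ATG→stop ORF.
ORFs ≥ 6 nucleotides: frame -1 37–42 (6 nucleotides), frame -2 5–19 (15 nucleotides). Count = 2.

2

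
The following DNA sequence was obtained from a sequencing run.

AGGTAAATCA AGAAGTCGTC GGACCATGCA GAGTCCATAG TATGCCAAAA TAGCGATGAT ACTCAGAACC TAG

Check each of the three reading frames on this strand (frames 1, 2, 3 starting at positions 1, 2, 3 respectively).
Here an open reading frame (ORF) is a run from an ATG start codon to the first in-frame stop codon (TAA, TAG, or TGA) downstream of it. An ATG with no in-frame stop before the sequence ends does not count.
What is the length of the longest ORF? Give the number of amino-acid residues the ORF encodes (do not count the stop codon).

5

Frame 1: AGG TAA ATC AAG AAG TCG TCG GAC CAT GCA GAG TCC ATA GTA TGC CAA AAT AGC GAT GAT ACT CAG AAC CTA — no ATG→stop ORF.
Frame 2: GGT AAA TCA AGA AGT CGT CGG ACC ATG CAG AGT CCA TAG TAT GCC AAA ATA GCG ATG ATA CTC AGA ACC TAG — ATG at 26, stop TAG at 38 → 15 nt; ATG at 56, stop TAG at 71 → 18 nt.
Frame 3: GTA AAT CAA GAA GTC GTC GGA CCA TGC AGA GTC CAT AGT ATG CCA AAA TAG CGA TGA TAC TCA GAA CCT — ATG at 42, stop TAG at 51 → 12 nt.
Longest: frame 2, positions 56–73, 18 nt = 6 codons = 5 aa. → 5 amino acids.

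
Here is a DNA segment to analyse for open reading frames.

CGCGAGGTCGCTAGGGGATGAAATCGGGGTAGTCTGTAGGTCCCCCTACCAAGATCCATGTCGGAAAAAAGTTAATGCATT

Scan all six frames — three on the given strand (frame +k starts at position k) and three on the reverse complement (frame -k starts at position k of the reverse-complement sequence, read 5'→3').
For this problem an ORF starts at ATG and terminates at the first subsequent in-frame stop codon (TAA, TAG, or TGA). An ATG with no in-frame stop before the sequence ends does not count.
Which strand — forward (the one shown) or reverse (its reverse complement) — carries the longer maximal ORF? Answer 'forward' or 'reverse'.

Reverse complement (5'→3'): AATGCATTAACTTTTTTCCGACATGGATCTTGGTAGGGGGACCTACAGACTACCCCGATTTCATCCCCTAGCGACCTCGCG
Frame +1: CGC GAG GTC GCT AGG GGA TGA AAT CGG GGT AGT CTG TAG GTC CCC CTA CCA AGA TCC ATG TCG GAA AAA AGT TAA TGC ATT — ATG at 58, stop TAA at 73 → 18 nt.
Frame +2: GCG AGG TCG CTA GGG GAT GAA ATC GGG GTA GTC TGT AGG TCC CCC TAC CAA GAT CCA TGT CGG AAA AAA GTT AAT GCA — no ATG→stop ORF.
Frame +3: CGA GGT CGC TAG GGG ATG AAA TCG GGG TAG TCT GTA GGT CCC CCT ACC AAG ATC CAT GTC GGA AAA AAG TTA ATG CAT — ATG at 18, stop TAG at 30 → 15 nt.
Frame -1: AAT GCA TTA ACT TTT TTC CGA CAT GGA TCT TGG TAG GGG GAC CTA CAG ACT ACC CCG ATT TCA TCC CCT AGC GAC CTC GCG — no ATG→stop ORF.
Frame -2: ATG CAT TAA CTT TTT TCC GAC ATG GAT CTT GGT AGG GGG ACC TAC AGA CTA CCC CGA TTT CAT CCC CTA GCG ACC TCG — ATG at 2, stop TAA at 8 → 9 nt.
Frame -3: TGC ATT AAC TTT TTT CCG ACA TGG ATC TTG GTA GGG GGA CCT ACA GAC TAC CCC GAT TTC ATC CCC TAG CGA CCT CGC — no ATG→stop ORF.
Forward-strand max 18 nt; reverse-strand max 9 nt. The forward strand has the longer ORF.

forward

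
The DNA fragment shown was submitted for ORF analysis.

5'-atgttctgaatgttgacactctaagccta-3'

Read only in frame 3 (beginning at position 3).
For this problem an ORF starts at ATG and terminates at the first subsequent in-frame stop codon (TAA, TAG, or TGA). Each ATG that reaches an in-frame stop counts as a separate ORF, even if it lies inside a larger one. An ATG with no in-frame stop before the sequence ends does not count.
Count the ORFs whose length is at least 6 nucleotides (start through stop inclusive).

Frame 3: GTT CTG AAT GTT GAC ACT CTA AGC CTA — no ATG→stop ORF.
No ORF reaches 6 nucleotides. Count = 0.

0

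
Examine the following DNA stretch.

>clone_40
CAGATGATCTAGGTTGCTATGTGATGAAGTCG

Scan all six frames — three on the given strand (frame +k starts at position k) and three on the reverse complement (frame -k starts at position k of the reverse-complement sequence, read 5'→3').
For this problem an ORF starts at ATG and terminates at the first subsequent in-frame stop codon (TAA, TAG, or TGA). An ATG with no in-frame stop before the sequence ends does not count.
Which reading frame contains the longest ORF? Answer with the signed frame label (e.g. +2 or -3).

+1

Reverse complement (5'→3'): CGACTTCATCACATAGCAACCTAGATCATCTG
Frame +1: CAG ATG ATC TAG GTT GCT ATG TGA TGA AGT — ATG at 4, stop TAG at 10 → 9 nt; ATG at 19, stop TGA at 22 → 6 nt.
Frame +2: AGA TGA TCT AGG TTG CTA TGT GAT GAA GTC — no ATG→stop ORF.
Frame +3: GAT GAT CTA GGT TGC TAT GTG ATG AAG TCG — no ATG→stop ORF.
Frame -1: CGA CTT CAT CAC ATA GCA ACC TAG ATC ATC — no ATG→stop ORF.
Frame -2: GAC TTC ATC ACA TAG CAA CCT AGA TCA TCT — no ATG→stop ORF.
Frame -3: ACT TCA TCA CAT AGC AAC CTA GAT CAT CTG — no ATG→stop ORF.
Longest ORF is 9 nt in frame +1 (positions 4–12).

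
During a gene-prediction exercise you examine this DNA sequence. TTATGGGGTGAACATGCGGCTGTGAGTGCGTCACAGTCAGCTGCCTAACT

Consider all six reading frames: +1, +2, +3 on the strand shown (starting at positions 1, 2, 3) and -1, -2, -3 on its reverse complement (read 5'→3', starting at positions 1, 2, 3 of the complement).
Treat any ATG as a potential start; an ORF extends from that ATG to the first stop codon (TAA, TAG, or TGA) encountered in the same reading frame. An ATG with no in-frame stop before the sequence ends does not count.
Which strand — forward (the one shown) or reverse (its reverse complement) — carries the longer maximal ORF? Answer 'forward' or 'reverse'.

Reverse complement (5'→3'): AGTTAGGCAGCTGACTGTGACGCACTCACAGCCGCATGTTCACCCCATAA
Frame +1: TTA TGG GGT GAA CAT GCG GCT GTG AGT GCG TCA CAG TCA GCT GCC TAA — no ATG→stop ORF.
Frame +2: TAT GGG GTG AAC ATG CGG CTG TGA GTG CGT CAC AGT CAG CTG CCT AAC — ATG at 14, stop TGA at 23 → 12 nt.
Frame +3: ATG GGG TGA ACA TGC GGC TGT GAG TGC GTC ACA GTC AGC TGC CTA ACT — ATG at 3, stop TGA at 9 → 9 nt.
Frame -1: AGT TAG GCA GCT GAC TGT GAC GCA CTC ACA GCC GCA TGT TCA CCC CAT — no ATG→stop ORF.
Frame -2: GTT AGG CAG CTG ACT GTG ACG CAC TCA CAG CCG CAT GTT CAC CCC ATA — no ATG→stop ORF.
Frame -3: TTA GGC AGC TGA CTG TGA CGC ACT CAC AGC CGC ATG TTC ACC CCA TAA — ATG at 36, stop TAA at 48 → 15 nt.
Forward-strand max 12 nt; reverse-strand max 15 nt. The reverse strand has the longer ORF.

reverse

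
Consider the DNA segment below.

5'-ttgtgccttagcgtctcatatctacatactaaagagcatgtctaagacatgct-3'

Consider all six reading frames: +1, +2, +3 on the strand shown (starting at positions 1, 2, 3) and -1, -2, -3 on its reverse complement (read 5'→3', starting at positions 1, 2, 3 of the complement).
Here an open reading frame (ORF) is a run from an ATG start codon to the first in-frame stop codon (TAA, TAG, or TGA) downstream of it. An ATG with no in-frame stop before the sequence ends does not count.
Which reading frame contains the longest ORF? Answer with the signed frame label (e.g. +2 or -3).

-3

Reverse complement (5'→3'): AGCATGTCTTAGACATGCTCTTTAGTATGTAGATATGAGACGCTAAGGCACAA
Frame +1: TTG TGC CTT AGC GTC TCA TAT CTA CAT ACT AAA GAG CAT GTC TAA GAC ATG — no ATG→stop ORF.
Frame +2: TGT GCC TTA GCG TCT CAT ATC TAC ATA CTA AAG AGC ATG TCT AAG ACA TGC — no ATG→stop ORF.
Frame +3: GTG CCT TAG CGT CTC ATA TCT ACA TAC TAA AGA GCA TGT CTA AGA CAT GCT — no ATG→stop ORF.
Frame -1: AGC ATG TCT TAG ACA TGC TCT TTA GTA TGT AGA TAT GAG ACG CTA AGG CAC — ATG at 4, stop TAG at 10 → 9 nt.
Frame -2: GCA TGT CTT AGA CAT GCT CTT TAG TAT GTA GAT ATG AGA CGC TAA GGC ACA — ATG at 35, stop TAA at 44 → 12 nt.
Frame -3: CAT GTC TTA GAC ATG CTC TTT AGT ATG TAG ATA TGA GAC GCT AAG GCA CAA — ATG at 15, stop TAG at 30 → 18 nt; ATG at 27, stop TAG at 30 → 6 nt.
Longest ORF is 18 nt in frame -3 (positions 15–32).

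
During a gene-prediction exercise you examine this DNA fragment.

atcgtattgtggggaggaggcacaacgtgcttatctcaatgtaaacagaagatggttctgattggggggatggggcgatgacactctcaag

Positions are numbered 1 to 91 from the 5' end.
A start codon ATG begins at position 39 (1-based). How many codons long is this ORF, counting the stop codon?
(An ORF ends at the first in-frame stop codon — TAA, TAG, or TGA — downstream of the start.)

2

Codons from position 39: ATG (39–41), TAA (42–44).
TAA is the first in-frame stop; that's 2 codons including the stop.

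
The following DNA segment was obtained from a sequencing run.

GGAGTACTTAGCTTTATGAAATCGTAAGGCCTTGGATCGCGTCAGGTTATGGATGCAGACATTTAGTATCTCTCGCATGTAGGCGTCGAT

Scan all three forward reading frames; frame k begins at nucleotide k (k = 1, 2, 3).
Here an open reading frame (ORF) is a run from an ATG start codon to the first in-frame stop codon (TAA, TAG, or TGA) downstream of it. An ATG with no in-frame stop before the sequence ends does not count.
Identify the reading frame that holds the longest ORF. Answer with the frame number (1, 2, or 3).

Frame 1: GGA GTA CTT AGC TTT ATG AAA TCG TAA GGC CTT GGA TCG CGT CAG GTT ATG GAT GCA GAC ATT TAG TAT CTC TCG CAT GTA GGC GTC GAT — ATG at 16, stop TAA at 25 → 12 nt; ATG at 49, stop TAG at 64 → 18 nt.
Frame 2: GAG TAC TTA GCT TTA TGA AAT CGT AAG GCC TTG GAT CGC GTC AGG TTA TGG ATG CAG ACA TTT AGT ATC TCT CGC ATG TAG GCG TCG — ATG at 53, stop TAG at 80 → 30 nt; ATG at 77, stop TAG at 80 → 6 nt.
Frame 3: AGT ACT TAG CTT TAT GAA ATC GTA AGG CCT TGG ATC GCG TCA GGT TAT GGA TGC AGA CAT TTA GTA TCT CTC GCA TGT AGG CGT CGA — no ATG→stop ORF.
Longest ORF is 30 nt in frame 2 (positions 53–82).

2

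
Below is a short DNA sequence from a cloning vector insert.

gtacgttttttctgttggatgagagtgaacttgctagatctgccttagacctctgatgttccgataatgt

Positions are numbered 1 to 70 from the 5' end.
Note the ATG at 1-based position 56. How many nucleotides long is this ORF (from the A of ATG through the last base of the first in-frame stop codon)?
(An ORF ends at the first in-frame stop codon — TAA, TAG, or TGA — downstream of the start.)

12

Codons from position 56: ATG (56–58), TTC (59–61), CGA (62–64), TAA (65–67).
TAA is the first in-frame stop; ORF spans 56–67, 12 nucleotides.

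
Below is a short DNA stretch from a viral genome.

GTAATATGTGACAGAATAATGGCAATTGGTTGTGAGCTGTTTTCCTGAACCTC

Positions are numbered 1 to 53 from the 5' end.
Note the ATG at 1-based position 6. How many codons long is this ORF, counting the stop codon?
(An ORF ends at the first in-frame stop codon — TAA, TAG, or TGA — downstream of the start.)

Codons from position 6: ATG (6–8), TGA (9–11).
TGA is the first in-frame stop; that's 2 codons including the stop.

2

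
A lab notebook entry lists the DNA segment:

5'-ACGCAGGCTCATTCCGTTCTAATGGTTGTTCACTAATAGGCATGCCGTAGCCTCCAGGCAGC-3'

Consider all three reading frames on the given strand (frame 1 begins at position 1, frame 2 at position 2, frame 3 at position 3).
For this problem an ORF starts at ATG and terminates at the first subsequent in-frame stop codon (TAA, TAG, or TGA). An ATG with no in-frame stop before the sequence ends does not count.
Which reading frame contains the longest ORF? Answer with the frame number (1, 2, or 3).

1

Frame 1: ACG CAG GCT CAT TCC GTT CTA ATG GTT GTT CAC TAA TAG GCA TGC CGT AGC CTC CAG GCA — ATG at 22, stop TAA at 34 → 15 nt.
Frame 2: CGC AGG CTC ATT CCG TTC TAA TGG TTG TTC ACT AAT AGG CAT GCC GTA GCC TCC AGG CAG — no ATG→stop ORF.
Frame 3: GCA GGC TCA TTC CGT TCT AAT GGT TGT TCA CTA ATA GGC ATG CCG TAG CCT CCA GGC AGC — ATG at 42, stop TAG at 48 → 9 nt.
Longest ORF is 15 nt in frame 1 (positions 22–36).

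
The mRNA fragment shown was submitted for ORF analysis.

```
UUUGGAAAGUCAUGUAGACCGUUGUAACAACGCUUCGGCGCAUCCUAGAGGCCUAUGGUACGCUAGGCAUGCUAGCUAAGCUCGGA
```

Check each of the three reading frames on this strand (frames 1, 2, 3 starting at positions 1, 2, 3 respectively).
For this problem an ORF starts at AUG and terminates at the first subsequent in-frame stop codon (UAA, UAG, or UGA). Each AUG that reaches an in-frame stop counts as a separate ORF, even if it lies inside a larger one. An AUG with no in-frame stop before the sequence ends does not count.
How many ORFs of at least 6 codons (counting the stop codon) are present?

Frame 1: UUU GGA AAG UCA UGU AGA CCG UUG UAA CAA CGC UUC GGC GCA UCC UAG AGG CCU AUG GUA CGC UAG GCA UGC UAG CUA AGC UCG — AUG at 55, stop UAG at 64 → 12 nt.
Frame 2: UUG GAA AGU CAU GUA GAC CGU UGU AAC AAC GCU UCG GCG CAU CCU AGA GGC CUA UGG UAC GCU AGG CAU GCU AGC UAA GCU CGG — no AUG→stop ORF.
Frame 3: UGG AAA GUC AUG UAG ACC GUU GUA ACA ACG CUU CGG CGC AUC CUA GAG GCC UAU GGU ACG CUA GGC AUG CUA GCU AAG CUC GGA — AUG at 12, stop UAG at 15 → 6 nt.
No ORF reaches 6 codons. Count = 0.

0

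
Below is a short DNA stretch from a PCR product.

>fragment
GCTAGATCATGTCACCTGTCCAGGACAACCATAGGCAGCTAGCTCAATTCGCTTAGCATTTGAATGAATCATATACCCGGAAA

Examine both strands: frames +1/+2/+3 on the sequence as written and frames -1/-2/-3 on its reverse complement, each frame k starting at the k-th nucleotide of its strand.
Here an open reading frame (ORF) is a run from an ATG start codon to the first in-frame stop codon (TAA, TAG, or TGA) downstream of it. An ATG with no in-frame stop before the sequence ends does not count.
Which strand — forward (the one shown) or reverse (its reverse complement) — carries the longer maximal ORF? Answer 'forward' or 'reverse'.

reverse

Reverse complement (5'→3'): TTTCCGGGTATATGATTCATTCAAATGCTAAGCGAATTGAGCTAGCTGCCTATGGTTGTCCTGGACAGGTGACATGATCTAGC
Frame +1: GCT AGA TCA TGT CAC CTG TCC AGG ACA ACC ATA GGC AGC TAG CTC AAT TCG CTT AGC ATT TGA ATG AAT CAT ATA CCC GGA — no ATG→stop ORF.
Frame +2: CTA GAT CAT GTC ACC TGT CCA GGA CAA CCA TAG GCA GCT AGC TCA ATT CGC TTA GCA TTT GAA TGA ATC ATA TAC CCG GAA — no ATG→stop ORF.
Frame +3: TAG ATC ATG TCA CCT GTC CAG GAC AAC CAT AGG CAG CTA GCT CAA TTC GCT TAG CAT TTG AAT GAA TCA TAT ACC CGG AAA — ATG at 9, stop TAG at 54 → 48 nt.
Frame -1: TTT CCG GGT ATA TGA TTC ATT CAA ATG CTA AGC GAA TTG AGC TAG CTG CCT ATG GTT GTC CTG GAC AGG TGA CAT GAT CTA — ATG at 25, stop TAG at 43 → 21 nt; ATG at 52, stop TGA at 70 → 21 nt.
Frame -2: TTC CGG GTA TAT GAT TCA TTC AAA TGC TAA GCG AAT TGA GCT AGC TGC CTA TGG TTG TCC TGG ACA GGT GAC ATG ATC TAG — ATG at 74, stop TAG at 80 → 9 nt.
Frame -3: TCC GGG TAT ATG ATT CAT TCA AAT GCT AAG CGA ATT GAG CTA GCT GCC TAT GGT TGT CCT GGA CAG GTG ACA TGA TCT AGC — ATG at 12, stop TGA at 75 → 66 nt.
Forward-strand max 48 nt; reverse-strand max 66 nt. The reverse strand has the longer ORF.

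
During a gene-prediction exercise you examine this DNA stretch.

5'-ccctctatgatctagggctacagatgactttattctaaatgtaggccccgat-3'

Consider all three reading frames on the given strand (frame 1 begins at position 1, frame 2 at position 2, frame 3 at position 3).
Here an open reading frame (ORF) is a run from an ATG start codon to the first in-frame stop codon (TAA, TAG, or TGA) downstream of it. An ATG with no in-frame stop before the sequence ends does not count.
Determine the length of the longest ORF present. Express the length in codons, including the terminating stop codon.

5

Frame 1: CCC TCT ATG ATC TAG GGC TAC AGA TGA CTT TAT TCT AAA TGT AGG CCC CGA — ATG at 7, stop TAG at 13 → 9 nt.
Frame 2: CCT CTA TGA TCT AGG GCT ACA GAT GAC TTT ATT CTA AAT GTA GGC CCC GAT — no ATG→stop ORF.
Frame 3: CTC TAT GAT CTA GGG CTA CAG ATG ACT TTA TTC TAA ATG TAG GCC CCG — ATG at 24, stop TAA at 36 → 15 nt; ATG at 39, stop TAG at 42 → 6 nt.
Longest: frame 3, positions 24–38, 15 nt = 5 codons = 4 aa. → 5 codons.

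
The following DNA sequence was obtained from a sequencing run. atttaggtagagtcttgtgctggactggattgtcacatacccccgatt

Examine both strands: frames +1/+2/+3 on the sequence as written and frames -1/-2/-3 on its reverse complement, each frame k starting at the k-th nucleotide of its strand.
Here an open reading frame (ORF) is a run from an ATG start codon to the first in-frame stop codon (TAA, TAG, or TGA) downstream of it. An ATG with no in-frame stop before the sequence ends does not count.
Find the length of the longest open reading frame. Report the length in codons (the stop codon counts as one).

2

Reverse complement (5'→3'): AATCGGGGGTATGTGACAATCCAGTCCAGCACAAGACTCTACCTAAAT
Frame +1: ATT TAG GTA GAG TCT TGT GCT GGA CTG GAT TGT CAC ATA CCC CCG ATT — no ATG→stop ORF.
Frame +2: TTT AGG TAG AGT CTT GTG CTG GAC TGG ATT GTC ACA TAC CCC CGA — no ATG→stop ORF.
Frame +3: TTA GGT AGA GTC TTG TGC TGG ACT GGA TTG TCA CAT ACC CCC GAT — no ATG→stop ORF.
Frame -1: AAT CGG GGG TAT GTG ACA ATC CAG TCC AGC ACA AGA CTC TAC CTA AAT — no ATG→stop ORF.
Frame -2: ATC GGG GGT ATG TGA CAA TCC AGT CCA GCA CAA GAC TCT ACC TAA — ATG at 11, stop TGA at 14 → 6 nt.
Frame -3: TCG GGG GTA TGT GAC AAT CCA GTC CAG CAC AAG ACT CTA CCT AAA — no ATG→stop ORF.
Longest: frame -2, positions 11–16, 6 nt = 2 codons = 1 aa. → 2 codons.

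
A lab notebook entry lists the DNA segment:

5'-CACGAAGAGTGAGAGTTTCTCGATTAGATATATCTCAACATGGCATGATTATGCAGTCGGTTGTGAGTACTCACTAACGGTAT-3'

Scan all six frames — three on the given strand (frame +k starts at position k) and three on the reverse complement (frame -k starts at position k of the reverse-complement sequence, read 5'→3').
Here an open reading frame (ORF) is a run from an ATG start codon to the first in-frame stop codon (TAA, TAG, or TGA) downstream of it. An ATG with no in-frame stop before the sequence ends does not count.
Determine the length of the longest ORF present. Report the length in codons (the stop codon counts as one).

Reverse complement (5'→3'): ATACCGTTAGTGAGTACTCACAACCGACTGCATAATCATGCCATGTTGAGATATATCTAATCGAGAAACTCTCACTCTTCGTG
Frame +1: CAC GAA GAG TGA GAG TTT CTC GAT TAG ATA TAT CTC AAC ATG GCA TGA TTA TGC AGT CGG TTG TGA GTA CTC ACT AAC GGT — ATG at 40, stop TGA at 46 → 9 nt.
Frame +2: ACG AAG AGT GAG AGT TTC TCG ATT AGA TAT ATC TCA ACA TGG CAT GAT TAT GCA GTC GGT TGT GAG TAC TCA CTA ACG GTA — no ATG→stop ORF.
Frame +3: CGA AGA GTG AGA GTT TCT CGA TTA GAT ATA TCT CAA CAT GGC ATG ATT ATG CAG TCG GTT GTG AGT ACT CAC TAA CGG TAT — ATG at 45, stop TAA at 75 → 33 nt; ATG at 51, stop TAA at 75 → 27 nt.
Frame -1: ATA CCG TTA GTG AGT ACT CAC AAC CGA CTG CAT AAT CAT GCC ATG TTG AGA TAT ATC TAA TCG AGA AAC TCT CAC TCT TCG — ATG at 43, stop TAA at 58 → 18 nt.
Frame -2: TAC CGT TAG TGA GTA CTC ACA ACC GAC TGC ATA ATC ATG CCA TGT TGA GAT ATA TCT AAT CGA GAA ACT CTC ACT CTT CGT — ATG at 38, stop TGA at 47 → 12 nt.
Frame -3: ACC GTT AGT GAG TAC TCA CAA CCG ACT GCA TAA TCA TGC CAT GTT GAG ATA TAT CTA ATC GAG AAA CTC TCA CTC TTC GTG — no ATG→stop ORF.
Longest: frame +3, positions 45–77, 33 nt = 11 codons = 10 aa. → 11 codons.

11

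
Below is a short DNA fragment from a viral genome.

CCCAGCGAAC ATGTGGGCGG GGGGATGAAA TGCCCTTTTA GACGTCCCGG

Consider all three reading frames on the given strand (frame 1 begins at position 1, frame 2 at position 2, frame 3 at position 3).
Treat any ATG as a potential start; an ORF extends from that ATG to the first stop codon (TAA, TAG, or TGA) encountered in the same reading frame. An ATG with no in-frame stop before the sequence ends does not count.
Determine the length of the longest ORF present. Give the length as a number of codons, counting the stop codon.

Frame 1: CCC AGC GAA CAT GTG GGC GGG GGG ATG AAA TGC CCT TTT AGA CGT CCC — no ATG→stop ORF.
Frame 2: CCA GCG AAC ATG TGG GCG GGG GGA TGA AAT GCC CTT TTA GAC GTC CCG — ATG at 11, stop TGA at 26 → 18 nt.
Frame 3: CAG CGA ACA TGT GGG CGG GGG GAT GAA ATG CCC TTT TAG ACG TCC CGG — ATG at 30, stop TAG at 39 → 12 nt.
Longest: frame 2, positions 11–28, 18 nt = 6 codons = 5 aa. → 6 codons.

6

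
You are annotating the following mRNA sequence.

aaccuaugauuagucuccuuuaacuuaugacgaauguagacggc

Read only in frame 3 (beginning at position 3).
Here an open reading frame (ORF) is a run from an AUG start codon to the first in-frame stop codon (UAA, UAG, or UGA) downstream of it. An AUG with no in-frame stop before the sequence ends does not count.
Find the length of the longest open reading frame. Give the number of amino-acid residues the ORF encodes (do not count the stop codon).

Frame 3: CCU AUG AUU AGU CUC CUU UAA CUU AUG ACG AAU GUA GAC GGC — AUG at 6, stop UAA at 21 → 18 nt.
Longest: frame 3, positions 6–23, 18 nt = 6 codons = 5 aa. → 5 amino acids.

5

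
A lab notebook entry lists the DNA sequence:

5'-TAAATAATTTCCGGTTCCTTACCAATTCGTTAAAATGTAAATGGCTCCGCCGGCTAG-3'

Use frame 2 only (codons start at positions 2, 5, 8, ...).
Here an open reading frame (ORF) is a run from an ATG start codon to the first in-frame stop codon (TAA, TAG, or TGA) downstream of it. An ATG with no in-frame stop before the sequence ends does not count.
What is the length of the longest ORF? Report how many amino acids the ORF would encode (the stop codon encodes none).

1

Frame 2: AAA TAA TTT CCG GTT CCT TAC CAA TTC GTT AAA ATG TAA ATG GCT CCG CCG GCT — ATG at 35, stop TAA at 38 → 6 nt.
Longest: frame 2, positions 35–40, 6 nt = 2 codons = 1 aa. → 1 amino acids.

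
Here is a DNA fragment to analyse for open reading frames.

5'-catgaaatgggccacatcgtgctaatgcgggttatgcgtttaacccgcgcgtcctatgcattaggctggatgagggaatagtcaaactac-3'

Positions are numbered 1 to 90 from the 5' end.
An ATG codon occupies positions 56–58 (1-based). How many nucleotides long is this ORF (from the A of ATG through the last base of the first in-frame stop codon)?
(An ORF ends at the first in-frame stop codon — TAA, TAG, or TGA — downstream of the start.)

Codons from position 56: ATG (56–58), CAT (59–61), TAG (62–64).
TAG is the first in-frame stop; ORF spans 56–64, 9 nucleotides.

9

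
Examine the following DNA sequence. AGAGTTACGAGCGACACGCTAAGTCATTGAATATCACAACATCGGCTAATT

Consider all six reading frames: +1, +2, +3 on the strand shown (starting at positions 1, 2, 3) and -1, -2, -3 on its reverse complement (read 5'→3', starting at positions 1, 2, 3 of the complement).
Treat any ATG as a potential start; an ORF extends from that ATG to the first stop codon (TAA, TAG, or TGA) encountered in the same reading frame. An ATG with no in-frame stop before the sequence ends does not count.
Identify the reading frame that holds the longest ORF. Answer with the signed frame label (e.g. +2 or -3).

-1

Reverse complement (5'→3'): AATTAGCCGATGTTGTGATATTCAATGACTTAGCGTGTCGCTCGTAACTCT
Frame +1: AGA GTT ACG AGC GAC ACG CTA AGT CAT TGA ATA TCA CAA CAT CGG CTA ATT — no ATG→stop ORF.
Frame +2: GAG TTA CGA GCG ACA CGC TAA GTC ATT GAA TAT CAC AAC ATC GGC TAA — no ATG→stop ORF.
Frame +3: AGT TAC GAG CGA CAC GCT AAG TCA TTG AAT ATC ACA ACA TCG GCT AAT — no ATG→stop ORF.
Frame -1: AAT TAG CCG ATG TTG TGA TAT TCA ATG ACT TAG CGT GTC GCT CGT AAC TCT — ATG at 10, stop TGA at 16 → 9 nt; ATG at 25, stop TAG at 31 → 9 nt.
Frame -2: ATT AGC CGA TGT TGT GAT ATT CAA TGA CTT AGC GTG TCG CTC GTA ACT — no ATG→stop ORF.
Frame -3: TTA GCC GAT GTT GTG ATA TTC AAT GAC TTA GCG TGT CGC TCG TAA CTC — no ATG→stop ORF.
Longest ORF is 9 nt in frame -1 (positions 10–18).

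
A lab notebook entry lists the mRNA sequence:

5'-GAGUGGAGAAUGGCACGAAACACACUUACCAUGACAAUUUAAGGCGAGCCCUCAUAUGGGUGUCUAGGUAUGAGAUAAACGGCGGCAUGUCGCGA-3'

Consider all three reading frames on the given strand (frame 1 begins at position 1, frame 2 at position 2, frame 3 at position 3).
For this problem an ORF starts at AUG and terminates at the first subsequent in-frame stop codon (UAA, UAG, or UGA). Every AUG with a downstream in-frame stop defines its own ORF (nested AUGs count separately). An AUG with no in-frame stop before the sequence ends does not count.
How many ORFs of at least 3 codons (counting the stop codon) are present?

Frame 1: GAG UGG AGA AUG GCA CGA AAC ACA CUU ACC AUG ACA AUU UAA GGC GAG CCC UCA UAU GGG UGU CUA GGU AUG AGA UAA ACG GCG GCA UGU CGC — AUG at 10, stop UAA at 40 → 33 nt; AUG at 31, stop UAA at 40 → 12 nt; AUG at 70, stop UAA at 76 → 9 nt.
Frame 2: AGU GGA GAA UGG CAC GAA ACA CAC UUA CCA UGA CAA UUU AAG GCG AGC CCU CAU AUG GGU GUC UAG GUA UGA GAU AAA CGG CGG CAU GUC GCG — AUG at 56, stop UAG at 65 → 12 nt.
Frame 3: GUG GAG AAU GGC ACG AAA CAC ACU UAC CAU GAC AAU UUA AGG CGA GCC CUC AUA UGG GUG UCU AGG UAU GAG AUA AAC GGC GGC AUG UCG CGA — no AUG→stop ORF.
ORFs ≥ 3 codons: frame 1 10–42 (11 codons), frame 1 31–42 (4 codons), frame 1 70–78 (3 codons), frame 2 56–67 (4 codons). Count = 4.

4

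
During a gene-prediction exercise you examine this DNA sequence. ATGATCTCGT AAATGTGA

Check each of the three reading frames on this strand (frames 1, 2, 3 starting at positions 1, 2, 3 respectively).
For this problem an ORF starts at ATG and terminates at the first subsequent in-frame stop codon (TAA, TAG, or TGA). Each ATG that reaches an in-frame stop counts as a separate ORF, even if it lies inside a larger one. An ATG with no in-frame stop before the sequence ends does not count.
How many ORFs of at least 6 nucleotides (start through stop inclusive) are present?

Frame 1: ATG ATC TCG TAA ATG TGA — ATG at 1, stop TAA at 10 → 12 nt; ATG at 13, stop TGA at 16 → 6 nt.
Frame 2: TGA TCT CGT AAA TGT — no ATG→stop ORF.
Frame 3: GAT CTC GTA AAT GTG — no ATG→stop ORF.
ORFs ≥ 6 nucleotides: frame 1 1–12 (12 nucleotides), frame 1 13–18 (6 nucleotides). Count = 2.

2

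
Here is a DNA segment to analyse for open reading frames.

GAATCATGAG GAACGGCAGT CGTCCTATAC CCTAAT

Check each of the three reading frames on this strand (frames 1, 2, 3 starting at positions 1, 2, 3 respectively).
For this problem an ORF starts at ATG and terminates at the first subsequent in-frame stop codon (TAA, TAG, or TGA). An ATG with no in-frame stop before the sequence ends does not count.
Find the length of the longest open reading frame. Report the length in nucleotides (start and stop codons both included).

30

Frame 1: GAA TCA TGA GGA ACG GCA GTC GTC CTA TAC CCT AAT — no ATG→stop ORF.
Frame 2: AAT CAT GAG GAA CGG CAG TCG TCC TAT ACC CTA — no ATG→stop ORF.
Frame 3: ATC ATG AGG AAC GGC AGT CGT CCT ATA CCC TAA — ATG at 6, stop TAA at 33 → 30 nt.
Longest: frame 3, positions 6–35, 30 nt = 10 codons = 9 aa. → 30 nucleotides.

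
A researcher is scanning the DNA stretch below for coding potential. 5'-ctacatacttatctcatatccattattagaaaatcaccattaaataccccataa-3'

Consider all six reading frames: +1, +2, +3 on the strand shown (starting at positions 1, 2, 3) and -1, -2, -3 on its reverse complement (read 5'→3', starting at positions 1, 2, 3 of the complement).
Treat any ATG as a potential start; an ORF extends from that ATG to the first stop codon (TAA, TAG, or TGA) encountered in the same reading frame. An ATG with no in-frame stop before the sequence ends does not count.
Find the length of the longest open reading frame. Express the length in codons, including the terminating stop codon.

9

Reverse complement (5'→3'): TTATGGGGTATTTAATGGTGATTTTCTAATAATGGATATGAGATAAGTATGTAG
Frame +1: CTA CAT ACT TAT CTC ATA TCC ATT ATT AGA AAA TCA CCA TTA AAT ACC CCA TAA — no ATG→stop ORF.
Frame +2: TAC ATA CTT ATC TCA TAT CCA TTA TTA GAA AAT CAC CAT TAA ATA CCC CAT — no ATG→stop ORF.
Frame +3: ACA TAC TTA TCT CAT ATC CAT TAT TAG AAA ATC ACC ATT AAA TAC CCC ATA — no ATG→stop ORF.
Frame -1: TTA TGG GGT ATT TAA TGG TGA TTT TCT AAT AAT GGA TAT GAG ATA AGT ATG TAG — ATG at 49, stop TAG at 52 → 6 nt.
Frame -2: TAT GGG GTA TTT AAT GGT GAT TTT CTA ATA ATG GAT ATG AGA TAA GTA TGT — ATG at 32, stop TAA at 44 → 15 nt; ATG at 38, stop TAA at 44 → 9 nt.
Frame -3: ATG GGG TAT TTA ATG GTG ATT TTC TAA TAA TGG ATA TGA GAT AAG TAT GTA — ATG at 3, stop TAA at 27 → 27 nt; ATG at 15, stop TAA at 27 → 15 nt.
Longest: frame -3, positions 3–29, 27 nt = 9 codons = 8 aa. → 9 codons.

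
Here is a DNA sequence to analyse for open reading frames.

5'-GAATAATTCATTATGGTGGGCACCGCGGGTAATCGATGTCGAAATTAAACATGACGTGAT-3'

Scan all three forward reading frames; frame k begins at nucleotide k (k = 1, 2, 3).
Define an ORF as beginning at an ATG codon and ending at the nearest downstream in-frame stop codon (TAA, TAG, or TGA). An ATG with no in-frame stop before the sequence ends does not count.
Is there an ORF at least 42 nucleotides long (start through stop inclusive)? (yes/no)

no

Frame 1: GAA TAA TTC ATT ATG GTG GGC ACC GCG GGT AAT CGA TGT CGA AAT TAA ACA TGA CGT GAT — ATG at 13, stop TAA at 46 → 36 nt.
Frame 2: AAT AAT TCA TTA TGG TGG GCA CCG CGG GTA ATC GAT GTC GAA ATT AAA CAT GAC GTG — no ATG→stop ORF.
Frame 3: ATA ATT CAT TAT GGT GGG CAC CGC GGG TAA TCG ATG TCG AAA TTA AAC ATG ACG TGA — ATG at 36, stop TGA at 57 → 24 nt; ATG at 51, stop TGA at 57 → 9 nt.
Largest ORF found is 36 nucleotides < 42, so no.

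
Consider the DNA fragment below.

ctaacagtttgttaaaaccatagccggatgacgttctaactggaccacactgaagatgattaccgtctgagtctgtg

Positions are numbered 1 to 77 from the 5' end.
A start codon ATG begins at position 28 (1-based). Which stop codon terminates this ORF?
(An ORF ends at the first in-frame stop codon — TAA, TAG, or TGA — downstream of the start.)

TAA

Codons from position 28: ATG (28–30), ACG (31–33), TTC (34–36), TAA (37–39).
The first in-frame stop codon is TAA.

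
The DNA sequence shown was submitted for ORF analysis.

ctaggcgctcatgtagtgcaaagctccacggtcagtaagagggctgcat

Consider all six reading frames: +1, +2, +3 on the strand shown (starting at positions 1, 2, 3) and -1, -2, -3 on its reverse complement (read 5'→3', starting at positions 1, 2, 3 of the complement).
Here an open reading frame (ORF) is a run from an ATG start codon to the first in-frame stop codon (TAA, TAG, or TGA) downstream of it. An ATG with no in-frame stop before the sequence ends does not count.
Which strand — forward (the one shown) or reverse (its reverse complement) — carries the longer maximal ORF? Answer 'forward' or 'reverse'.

Reverse complement (5'→3'): ATGCAGCCCTCTTACTGACCGTGGAGCTTTGCACTACATGAGCGCCTAG
Frame +1: CTA GGC GCT CAT GTA GTG CAA AGC TCC ACG GTC AGT AAG AGG GCT GCA — no ATG→stop ORF.
Frame +2: TAG GCG CTC ATG TAG TGC AAA GCT CCA CGG TCA GTA AGA GGG CTG CAT — ATG at 11, stop TAG at 14 → 6 nt.
Frame +3: AGG CGC TCA TGT AGT GCA AAG CTC CAC GGT CAG TAA GAG GGC TGC — no ATG→stop ORF.
Frame -1: ATG CAG CCC TCT TAC TGA CCG TGG AGC TTT GCA CTA CAT GAG CGC CTA — ATG at 1, stop TGA at 16 → 18 nt.
Frame -2: TGC AGC CCT CTT ACT GAC CGT GGA GCT TTG CAC TAC ATG AGC GCC TAG — ATG at 38, stop TAG at 47 → 12 nt.
Frame -3: GCA GCC CTC TTA CTG ACC GTG GAG CTT TGC ACT ACA TGA GCG CCT — no ATG→stop ORF.
Forward-strand max 6 nt; reverse-strand max 18 nt. The reverse strand has the longer ORF.

reverse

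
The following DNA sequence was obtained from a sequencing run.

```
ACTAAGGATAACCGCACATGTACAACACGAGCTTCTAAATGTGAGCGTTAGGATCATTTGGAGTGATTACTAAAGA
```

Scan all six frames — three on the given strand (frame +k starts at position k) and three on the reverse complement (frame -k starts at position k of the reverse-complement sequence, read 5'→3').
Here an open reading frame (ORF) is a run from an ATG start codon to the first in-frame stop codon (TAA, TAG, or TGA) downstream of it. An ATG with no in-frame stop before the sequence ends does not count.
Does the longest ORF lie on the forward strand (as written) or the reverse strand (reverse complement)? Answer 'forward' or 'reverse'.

forward

Reverse complement (5'→3'): TCTTTAGTAATCACTCCAAATGATCCTAACGCTCACATTTAGAAGCTCGTGTTGTACATGTGCGGTTATCCTTAGT
Frame +1: ACT AAG GAT AAC CGC ACA TGT ACA ACA CGA GCT TCT AAA TGT GAG CGT TAG GAT CAT TTG GAG TGA TTA CTA AAG — no ATG→stop ORF.
Frame +2: CTA AGG ATA ACC GCA CAT GTA CAA CAC GAG CTT CTA AAT GTG AGC GTT AGG ATC ATT TGG AGT GAT TAC TAA AGA — no ATG→stop ORF.
Frame +3: TAA GGA TAA CCG CAC ATG TAC AAC ACG AGC TTC TAA ATG TGA GCG TTA GGA TCA TTT GGA GTG ATT ACT AAA — ATG at 18, stop TAA at 36 → 21 nt; ATG at 39, stop TGA at 42 → 6 nt.
Frame -1: TCT TTA GTA ATC ACT CCA AAT GAT CCT AAC GCT CAC ATT TAG AAG CTC GTG TTG TAC ATG TGC GGT TAT CCT TAG — ATG at 58, stop TAG at 73 → 18 nt.
Frame -2: CTT TAG TAA TCA CTC CAA ATG ATC CTA ACG CTC ACA TTT AGA AGC TCG TGT TGT ACA TGT GCG GTT ATC CTT AGT — no ATG→stop ORF.
Frame -3: TTT AGT AAT CAC TCC AAA TGA TCC TAA CGC TCA CAT TTA GAA GCT CGT GTT GTA CAT GTG CGG TTA TCC TTA — no ATG→stop ORF.
Forward-strand max 21 nt; reverse-strand max 18 nt. The forward strand has the longer ORF.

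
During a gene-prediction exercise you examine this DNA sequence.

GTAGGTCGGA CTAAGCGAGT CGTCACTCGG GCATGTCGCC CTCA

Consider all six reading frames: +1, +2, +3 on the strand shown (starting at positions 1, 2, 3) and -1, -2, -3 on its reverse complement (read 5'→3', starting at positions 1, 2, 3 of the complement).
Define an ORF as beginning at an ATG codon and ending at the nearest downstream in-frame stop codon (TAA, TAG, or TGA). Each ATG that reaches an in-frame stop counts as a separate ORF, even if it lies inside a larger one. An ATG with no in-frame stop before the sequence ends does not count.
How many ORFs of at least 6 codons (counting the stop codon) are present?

Reverse complement (5'→3'): TGAGGGCGACATGCCCGAGTGACGACTCGCTTAGTCCGACCTAC
Frame +1: GTA GGT CGG ACT AAG CGA GTC GTC ACT CGG GCA TGT CGC CCT — no ATG→stop ORF.
Frame +2: TAG GTC GGA CTA AGC GAG TCG TCA CTC GGG CAT GTC GCC CTC — no ATG→stop ORF.
Frame +3: AGG TCG GAC TAA GCG AGT CGT CAC TCG GGC ATG TCG CCC TCA — no ATG→stop ORF.
Frame -1: TGA GGG CGA CAT GCC CGA GTG ACG ACT CGC TTA GTC CGA CCT — no ATG→stop ORF.
Frame -2: GAG GGC GAC ATG CCC GAG TGA CGA CTC GCT TAG TCC GAC CTA — ATG at 11, stop TGA at 20 → 12 nt.
Frame -3: AGG GCG ACA TGC CCG AGT GAC GAC TCG CTT AGT CCG ACC TAC — no ATG→stop ORF.
No ORF reaches 6 codons. Count = 0.

0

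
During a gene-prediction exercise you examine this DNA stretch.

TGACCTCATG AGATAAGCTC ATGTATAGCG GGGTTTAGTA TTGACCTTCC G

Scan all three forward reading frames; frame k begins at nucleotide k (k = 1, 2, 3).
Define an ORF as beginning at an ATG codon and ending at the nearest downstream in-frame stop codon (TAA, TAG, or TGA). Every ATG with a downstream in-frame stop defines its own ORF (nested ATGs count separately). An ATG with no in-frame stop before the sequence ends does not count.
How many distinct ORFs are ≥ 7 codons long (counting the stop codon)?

Frame 1: TGA CCT CAT GAG ATA AGC TCA TGT ATA GCG GGG TTT AGT ATT GAC CTT CCG — no ATG→stop ORF.
Frame 2: GAC CTC ATG AGA TAA GCT CAT GTA TAG CGG GGT TTA GTA TTG ACC TTC — ATG at 8, stop TAA at 14 → 9 nt.
Frame 3: ACC TCA TGA GAT AAG CTC ATG TAT AGC GGG GTT TAG TAT TGA CCT TCC — ATG at 21, stop TAG at 36 → 18 nt.
No ORF reaches 7 codons. Count = 0.

0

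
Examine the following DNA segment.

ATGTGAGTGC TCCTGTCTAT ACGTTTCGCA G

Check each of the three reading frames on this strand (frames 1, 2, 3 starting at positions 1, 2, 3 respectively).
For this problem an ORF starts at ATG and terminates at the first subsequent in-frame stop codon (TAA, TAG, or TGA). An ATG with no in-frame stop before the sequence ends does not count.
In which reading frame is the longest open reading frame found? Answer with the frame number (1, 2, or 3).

Frame 1: ATG TGA GTG CTC CTG TCT ATA CGT TTC GCA — ATG at 1, stop TGA at 4 → 6 nt.
Frame 2: TGT GAG TGC TCC TGT CTA TAC GTT TCG CAG — no ATG→stop ORF.
Frame 3: GTG AGT GCT CCT GTC TAT ACG TTT CGC — no ATG→stop ORF.
Longest ORF is 6 nt in frame 1 (positions 1–6).

1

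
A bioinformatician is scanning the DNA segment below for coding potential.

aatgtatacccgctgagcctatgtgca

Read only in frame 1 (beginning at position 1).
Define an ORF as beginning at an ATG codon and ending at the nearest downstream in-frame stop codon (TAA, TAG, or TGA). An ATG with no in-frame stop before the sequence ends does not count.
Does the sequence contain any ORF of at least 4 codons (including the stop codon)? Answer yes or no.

no

Frame 1: AAT GTA TAC CCG CTG AGC CTA TGT GCA — no ATG→stop ORF.
Largest ORF found is 0 codons < 4, so no.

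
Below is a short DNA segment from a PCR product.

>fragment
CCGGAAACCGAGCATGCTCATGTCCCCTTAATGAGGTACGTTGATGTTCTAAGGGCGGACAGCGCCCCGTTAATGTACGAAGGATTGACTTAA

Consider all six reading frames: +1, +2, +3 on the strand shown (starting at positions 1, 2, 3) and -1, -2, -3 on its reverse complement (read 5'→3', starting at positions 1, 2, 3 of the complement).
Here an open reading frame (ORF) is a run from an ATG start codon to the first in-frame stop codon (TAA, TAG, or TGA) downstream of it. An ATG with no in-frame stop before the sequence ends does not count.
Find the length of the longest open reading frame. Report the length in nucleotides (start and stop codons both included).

63

Reverse complement (5'→3'): TTAAGTCAATCCTTCGTACATTAACGGGGCGCTGTCCGCCCTTAGAACATCAACGTACCTCATTAAGGGGACATGAGCATGCTCGGTTTCCGG
Frame +1: CCG GAA ACC GAG CAT GCT CAT GTC CCC TTA ATG AGG TAC GTT GAT GTT CTA AGG GCG GAC AGC GCC CCG TTA ATG TAC GAA GGA TTG ACT TAA — ATG at 31, stop TAA at 91 → 63 nt; ATG at 73, stop TAA at 91 → 21 nt.
Frame +2: CGG AAA CCG AGC ATG CTC ATG TCC CCT TAA TGA GGT ACG TTG ATG TTC TAA GGG CGG ACA GCG CCC CGT TAA TGT ACG AAG GAT TGA CTT — ATG at 14, stop TAA at 29 → 18 nt; ATG at 20, stop TAA at 29 → 12 nt; ATG at 44, stop TAA at 50 → 9 nt.
Frame +3: GGA AAC CGA GCA TGC TCA TGT CCC CTT AAT GAG GTA CGT TGA TGT TCT AAG GGC GGA CAG CGC CCC GTT AAT GTA CGA AGG ATT GAC TTA — no ATG→stop ORF.
Frame -1: TTA AGT CAA TCC TTC GTA CAT TAA CGG GGC GCT GTC CGC CCT TAG AAC ATC AAC GTA CCT CAT TAA GGG GAC ATG AGC ATG CTC GGT TTC CGG — no ATG→stop ORF.
Frame -2: TAA GTC AAT CCT TCG TAC ATT AAC GGG GCG CTG TCC GCC CTT AGA ACA TCA ACG TAC CTC ATT AAG GGG ACA TGA GCA TGC TCG GTT TCC — no ATG→stop ORF.
Frame -3: AAG TCA ATC CTT CGT ACA TTA ACG GGG CGC TGT CCG CCC TTA GAA CAT CAA CGT ACC TCA TTA AGG GGA CAT GAG CAT GCT CGG TTT CCG — no ATG→stop ORF.
Longest: frame +1, positions 31–93, 63 nt = 21 codons = 20 aa. → 63 nucleotides.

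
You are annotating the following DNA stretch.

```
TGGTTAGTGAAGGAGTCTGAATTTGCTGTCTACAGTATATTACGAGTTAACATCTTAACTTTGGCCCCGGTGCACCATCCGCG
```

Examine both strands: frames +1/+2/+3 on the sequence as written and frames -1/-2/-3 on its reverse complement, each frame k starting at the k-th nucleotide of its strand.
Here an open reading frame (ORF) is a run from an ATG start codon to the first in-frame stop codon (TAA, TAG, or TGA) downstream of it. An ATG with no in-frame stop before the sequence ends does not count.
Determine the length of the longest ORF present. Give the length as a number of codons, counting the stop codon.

Reverse complement (5'→3'): CGCGGATGGTGCACCGGGGCCAAAGTTAAGATGTTAACTCGTAATATACTGTAGACAGCAAATTCAGACTCCTTCACTAACCA
Frame +1: TGG TTA GTG AAG GAG TCT GAA TTT GCT GTC TAC AGT ATA TTA CGA GTT AAC ATC TTA ACT TTG GCC CCG GTG CAC CAT CCG — no ATG→stop ORF.
Frame +2: GGT TAG TGA AGG AGT CTG AAT TTG CTG TCT ACA GTA TAT TAC GAG TTA ACA TCT TAA CTT TGG CCC CGG TGC ACC ATC CGC — no ATG→stop ORF.
Frame +3: GTT AGT GAA GGA GTC TGA ATT TGC TGT CTA CAG TAT ATT ACG AGT TAA CAT CTT AAC TTT GGC CCC GGT GCA CCA TCC GCG — no ATG→stop ORF.
Frame -1: CGC GGA TGG TGC ACC GGG GCC AAA GTT AAG ATG TTA ACT CGT AAT ATA CTG TAG ACA GCA AAT TCA GAC TCC TTC ACT AAC — ATG at 31, stop TAG at 52 → 24 nt.
Frame -2: GCG GAT GGT GCA CCG GGG CCA AAG TTA AGA TGT TAA CTC GTA ATA TAC TGT AGA CAG CAA ATT CAG ACT CCT TCA CTA ACC — no ATG→stop ORF.
Frame -3: CGG ATG GTG CAC CGG GGC CAA AGT TAA GAT GTT AAC TCG TAA TAT ACT GTA GAC AGC AAA TTC AGA CTC CTT CAC TAA CCA — ATG at 6, stop TAA at 27 → 24 nt.
Longest: frame -1, positions 31–54, 24 nt = 8 codons = 7 aa. → 8 codons.

8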